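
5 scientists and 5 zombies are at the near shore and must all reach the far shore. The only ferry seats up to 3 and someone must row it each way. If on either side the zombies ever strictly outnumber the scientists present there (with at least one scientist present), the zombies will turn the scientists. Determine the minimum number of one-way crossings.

11

Counting alone: each trip to the far shore takes at most 3 across and each return brings at least 1 back, so after t trips out (and t−1 returns) at most 3t − (t−1) of the 10 are across; that first reaches 10 at t = 5, so at least 9 crossings are needed.
The safety rule pushes this higher. Following every safe sequence of crossings, the most of the 10 that can be at the far shore as the ferry arrives there on crossing 9 is 9 — never all 10.
So no plan with fewer than 11 crossings exists, and this one achieves 11:
1. 2 zombies → the far shore.  (the near shore: 5S 3Z; the far shore: 0S 2Z)
2. 1 zombie ← the near shore.  (the near shore: 5S 4Z; the far shore: 0S 1Z)
3. 3 zombies → the far shore.  (the near shore: 5S 1Z; the far shore: 0S 4Z)
4. 1 zombie ← the near shore.  (the near shore: 5S 2Z; the far shore: 0S 3Z)
5. 3 scientists → the far shore.  (the near shore: 2S 2Z; the far shore: 3S 3Z)
6. 1 scientist and 1 zombie ← the near shore.  (the near shore: 3S 3Z; the far shore: 2S 2Z)
7. 3 scientists → the far shore.  (the near shore: 0S 3Z; the far shore: 5S 2Z)
8. 1 zombie ← the near shore.  (the near shore: 0S 4Z; the far shore: 5S 1Z)
9. 2 zombies → the far shore.  (the near shore: 0S 2Z; the far shore: 5S 3Z)
10. 1 zombie ← the near shore.  (the near shore: 0S 3Z; the far shore: 5S 2Z)
11. 3 zombies → the far shore.  (the near shore: 0S 0Z; the far shore: 5S 5Z)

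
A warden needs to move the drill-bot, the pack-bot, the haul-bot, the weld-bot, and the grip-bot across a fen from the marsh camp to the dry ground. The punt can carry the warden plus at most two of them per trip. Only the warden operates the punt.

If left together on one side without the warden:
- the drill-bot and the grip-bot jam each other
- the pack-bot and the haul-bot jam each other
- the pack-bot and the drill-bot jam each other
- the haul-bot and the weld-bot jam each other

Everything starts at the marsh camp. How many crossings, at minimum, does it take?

7

Counting alone: the warden can take at most 2 across per trip to the dry ground, so moving all 5 needs at least 3 loaded trips out, with a return between consecutive ones — at least 5 crossings.
The safety rule pushes this higher. Following every safe sequence of crossings, the most of the 5 that can be at the dry ground as the punt arrives there on crossing 5 is 4 — never all 5.
So no plan with fewer than 7 crossings exists, and this one achieves 7:
1. Warden goes to the dry ground with the drill-bot and the haul-bot.
2. Warden goes back to the marsh camp alone.
3. Warden goes to the dry ground with the pack-bot.
4. Warden goes back to the marsh camp with the drill-bot and the haul-bot.
5. Warden goes to the dry ground with the grip-bot and the weld-bot.
6. Warden goes back to the marsh camp alone.
7. Warden goes to the dry ground with the drill-bot and the haul-bot.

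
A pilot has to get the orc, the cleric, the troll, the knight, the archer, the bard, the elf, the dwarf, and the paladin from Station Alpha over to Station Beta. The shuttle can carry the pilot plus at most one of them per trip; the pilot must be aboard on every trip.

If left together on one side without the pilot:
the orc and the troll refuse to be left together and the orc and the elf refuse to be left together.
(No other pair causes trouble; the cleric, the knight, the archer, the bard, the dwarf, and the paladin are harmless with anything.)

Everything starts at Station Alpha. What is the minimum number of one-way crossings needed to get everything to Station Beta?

Counting alone: the pilot can take at most 1 across per trip to Station Beta, so moving all 9 needs at least 9 loaded trips out, with a return between consecutive ones — at least 17 crossings.
The safety rule pushes this higher. Following every safe sequence of crossings, the most of the 9 that can be at Station Beta as the shuttle arrives there on crossing 17 is 8 — never all 9.
So no plan with fewer than 19 crossings exists, and this one achieves 19:
1. Pilot goes to Station Beta with the orc.
2. Pilot goes back to Station Alpha alone.
3. Pilot goes to Station Beta with the cleric.
4. Pilot goes back to Station Alpha alone.
5. Pilot goes to Station Beta with the troll.
6. Pilot goes back to Station Alpha with the orc.
7. Pilot goes to Station Beta with the elf.
8. Pilot goes back to Station Alpha alone.
9. Pilot goes to Station Beta with the knight.
10. Pilot goes back to Station Alpha alone.
11. Pilot goes to Station Beta with the archer.
12. Pilot goes back to Station Alpha alone.
13. Pilot goes to Station Beta with the bard.
14. Pilot goes back to Station Alpha alone.
15. Pilot goes to Station Beta with the dwarf.
16. Pilot goes back to Station Alpha alone.
17. Pilot goes to Station Beta with the paladin.
18. Pilot goes back to Station Alpha alone.
19. Pilot goes to Station Beta with the orc.

19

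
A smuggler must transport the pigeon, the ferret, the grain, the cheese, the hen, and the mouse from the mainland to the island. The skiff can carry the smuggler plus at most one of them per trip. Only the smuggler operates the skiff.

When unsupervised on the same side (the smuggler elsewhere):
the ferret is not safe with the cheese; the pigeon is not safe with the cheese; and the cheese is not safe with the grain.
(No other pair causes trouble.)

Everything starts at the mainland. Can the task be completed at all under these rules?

Following every safe sequence of crossings from the start, the most of the 6 that can be at the island as the skiff arrives there on crossings 1, 3, 5, 7 is 1, 2, 3, 4 respectively; the best ever achieved is 4 of 6.
From crossing 9 on, no configuration arises that was not already reachable earlier: only 36 distinct safe configurations (who is on which side, and where the skiff is) can ever be reached, none of them has everyone across, and every continuation just revisits them. So no valid plan exists.

No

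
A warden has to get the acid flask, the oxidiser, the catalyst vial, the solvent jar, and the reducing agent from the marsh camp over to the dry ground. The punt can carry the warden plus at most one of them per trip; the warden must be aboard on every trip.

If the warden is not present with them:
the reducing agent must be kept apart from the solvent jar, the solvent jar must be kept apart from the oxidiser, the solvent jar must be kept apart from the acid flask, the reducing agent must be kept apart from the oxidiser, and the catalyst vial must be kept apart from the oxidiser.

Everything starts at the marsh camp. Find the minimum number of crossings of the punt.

Whatever the first load, the items left behind include a forbidden pair without the warden. No opening move is safe, so no plan exists.

impossible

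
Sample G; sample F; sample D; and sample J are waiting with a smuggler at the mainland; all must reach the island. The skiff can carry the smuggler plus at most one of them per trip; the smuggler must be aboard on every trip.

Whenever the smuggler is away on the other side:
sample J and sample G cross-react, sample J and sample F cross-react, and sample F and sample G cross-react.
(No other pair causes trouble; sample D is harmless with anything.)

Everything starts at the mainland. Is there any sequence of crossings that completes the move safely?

No

Whatever the first load, the items left behind include a forbidden pair without the smuggler. No opening move is safe, so no plan exists.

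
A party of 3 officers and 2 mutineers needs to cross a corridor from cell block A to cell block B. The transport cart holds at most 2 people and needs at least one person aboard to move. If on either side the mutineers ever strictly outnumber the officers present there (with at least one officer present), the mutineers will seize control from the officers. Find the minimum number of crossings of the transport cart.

7

Counting alone: each trip to cell block B takes at most 2 across and each return brings at least 1 back, so after t trips out (and t−1 returns) at most 2t − (t−1) of the 5 are across; that first reaches 5 at t = 4, so at least 7 crossings are needed.
The plan below uses exactly 7 crossings, so it is optimal:
1. 2 mutineers → cell block B.  (cell block A: 3O 0M; cell block B: 0O 2M)
2. 1 mutineer ← cell block A.  (cell block A: 3O 1M; cell block B: 0O 1M)
3. 2 officers → cell block B.  (cell block A: 1O 1M; cell block B: 2O 1M)
4. 1 officer ← cell block A.  (cell block A: 2O 1M; cell block B: 1O 1M)
5. 1 officer and 1 mutineer → cell block B.  (cell block A: 1O 0M; cell block B: 2O 2M)
6. 1 mutineer ← cell block A.  (cell block A: 1O 1M; cell block B: 2O 1M)
7. 1 officer and 1 mutineer → cell block B.  (cell block A: 0O 0M; cell block B: 3O 2M)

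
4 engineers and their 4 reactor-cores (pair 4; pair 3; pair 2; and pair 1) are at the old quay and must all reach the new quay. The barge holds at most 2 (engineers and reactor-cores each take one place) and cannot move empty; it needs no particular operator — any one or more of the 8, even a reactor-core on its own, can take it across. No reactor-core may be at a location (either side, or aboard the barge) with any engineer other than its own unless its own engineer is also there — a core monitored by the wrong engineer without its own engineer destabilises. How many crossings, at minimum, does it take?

impossible

Following every safe sequence of crossings from the start, the most of the 8 that can be at the new quay as the barge arrives there on crossings 1, 3, 5 is 2, 3, 4 respectively; the best ever achieved is 4 of 8.
From crossing 7 on, no configuration arises that was not already reachable earlier: only 44 distinct safe configurations (who is on which side, and where the barge is) can ever be reached, none of them has everyone across, and every continuation just revisits them. So no valid plan exists.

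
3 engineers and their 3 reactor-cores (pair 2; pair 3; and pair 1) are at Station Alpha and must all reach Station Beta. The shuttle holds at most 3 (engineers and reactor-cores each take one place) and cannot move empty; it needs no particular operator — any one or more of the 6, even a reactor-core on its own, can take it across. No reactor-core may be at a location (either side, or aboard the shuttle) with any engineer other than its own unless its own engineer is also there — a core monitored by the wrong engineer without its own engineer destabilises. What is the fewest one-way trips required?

5

Counting alone: each trip to Station Beta takes at most 3 across and each return brings at least 1 back, so after t trips out (and t−1 returns) at most 3t − (t−1) of the 6 are across; that first reaches 6 at t = 3, so at least 5 crossings are needed.
The plan below uses exactly 5 crossings, so it is optimal:
1. engineer 2 and reactor-core 2 cross → Station Beta.
2. engineer 2 crosses ← Station Alpha.
3. engineer 1, engineer 2, and engineer 3 cross → Station Beta.
4. reactor-core 2 crosses ← Station Alpha.
5. reactor-core 1, reactor-core 2, and reactor-core 3 cross → Station Beta.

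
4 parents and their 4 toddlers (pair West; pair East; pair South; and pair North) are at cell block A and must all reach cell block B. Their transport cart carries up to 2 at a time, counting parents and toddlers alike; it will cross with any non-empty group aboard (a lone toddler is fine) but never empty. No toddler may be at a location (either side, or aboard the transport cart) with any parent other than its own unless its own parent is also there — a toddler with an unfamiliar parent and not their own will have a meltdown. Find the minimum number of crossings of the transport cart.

Following every safe sequence of crossings from the start, the most of the 8 that can be at cell block B as the transport cart arrives there on crossings 1, 3, 5 is 2, 3, 4 respectively; the best ever achieved is 4 of 8.
From crossing 7 on, no configuration arises that was not already reachable earlier: only 44 distinct safe configurations (who is on which side, and where the transport cart is) can ever be reached, none of them has everyone across, and every continuation just revisits them. So no valid plan exists.

impossible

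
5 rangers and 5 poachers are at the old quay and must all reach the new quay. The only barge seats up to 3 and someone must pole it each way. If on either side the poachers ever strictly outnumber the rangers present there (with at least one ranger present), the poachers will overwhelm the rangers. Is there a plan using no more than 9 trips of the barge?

No

Counting alone: each trip to the new quay takes at most 3 across and each return brings at least 1 back, so after t trips out (and t−1 returns) at most 3t − (t−1) of the 10 are across; that first reaches 10 at t = 5, so at least 9 crossings are needed.
The safety rule pushes this higher. Following every safe sequence of crossings, the most of the 10 that can be at the new quay as the barge arrives there on crossing 9 is 9 — never all 10.
So the move cannot be finished within 9 crossings. (The shortest complete plan takes 11:)
1. 2 poachers → the new quay.  (the old quay: 5R 3P; the new quay: 0R 2P)
2. 1 poacher ← the old quay.  (the old quay: 5R 4P; the new quay: 0R 1P)
3. 3 poachers → the new quay.  (the old quay: 5R 1P; the new quay: 0R 4P)
4. 1 poacher ← the old quay.  (the old quay: 5R 2P; the new quay: 0R 3P)
5. 3 rangers → the new quay.  (the old quay: 2R 2P; the new quay: 3R 3P)
6. 1 ranger and 1 poacher ← the old quay.  (the old quay: 3R 3P; the new quay: 2R 2P)
7. 3 rangers → the new quay.  (the old quay: 0R 3P; the new quay: 5R 2P)
8. 1 poacher ← the old quay.  (the old quay: 0R 4P; the new quay: 5R 1P)
9. 2 poachers → the new quay.  (the old quay: 0R 2P; the new quay: 5R 3P)
10. 1 poacher ← the old quay.  (the old quay: 0R 3P; the new quay: 5R 2P)
11. 3 poachers → the new quay.  (the old quay: 0R 0P; the new quay: 5R 5P)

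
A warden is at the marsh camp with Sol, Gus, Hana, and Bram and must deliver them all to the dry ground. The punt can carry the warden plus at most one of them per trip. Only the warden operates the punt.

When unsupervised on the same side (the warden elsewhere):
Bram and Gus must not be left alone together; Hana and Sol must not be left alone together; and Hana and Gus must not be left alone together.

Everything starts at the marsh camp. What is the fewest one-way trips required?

Whatever the first load, the items left behind include a forbidden pair without the warden. No opening move is safe, so no plan exists.

impossible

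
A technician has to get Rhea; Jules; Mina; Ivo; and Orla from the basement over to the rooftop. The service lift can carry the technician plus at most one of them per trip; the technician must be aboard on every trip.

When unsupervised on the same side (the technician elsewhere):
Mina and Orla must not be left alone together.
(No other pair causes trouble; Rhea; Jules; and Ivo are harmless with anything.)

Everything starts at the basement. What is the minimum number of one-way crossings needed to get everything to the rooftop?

Counting alone: the technician can take at most 1 across per trip to the rooftop, so moving all 5 needs at least 5 loaded trips out, with a return between consecutive ones — at least 9 crossings.
The plan below uses exactly 9 crossings, so it is optimal:
1. Technician goes to the rooftop with Mina.
2. Technician goes back to the basement alone.
3. Technician goes to the rooftop with Rhea.
4. Technician goes back to the basement alone.
5. Technician goes to the rooftop with Jules.
6. Technician goes back to the basement alone.
7. Technician goes to the rooftop with Ivo.
8. Technician goes back to the basement alone.
9. Technician goes to the rooftop with Orla.

9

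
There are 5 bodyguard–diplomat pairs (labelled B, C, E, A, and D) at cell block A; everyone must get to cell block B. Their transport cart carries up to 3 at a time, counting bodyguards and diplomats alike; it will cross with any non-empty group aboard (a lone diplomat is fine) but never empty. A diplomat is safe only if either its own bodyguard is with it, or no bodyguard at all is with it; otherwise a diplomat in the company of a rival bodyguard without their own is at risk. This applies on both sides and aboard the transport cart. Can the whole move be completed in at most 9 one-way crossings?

Counting alone: each trip to cell block B takes at most 3 across and each return brings at least 1 back, so after t trips out (and t−1 returns) at most 3t − (t−1) of the 10 are across; that first reaches 10 at t = 5, so at least 9 crossings are needed.
The safety rule pushes this higher. Following every safe sequence of crossings, the most of the 10 that can be at cell block B as the transport cart arrives there on crossing 9 is 9 — never all 10.
So the move cannot be finished within 9 crossings. (The shortest complete plan takes 11:)
1. bodyguard B and diplomat B cross → cell block B.
2. bodyguard B crosses ← cell block A.
3. diplomat A, diplomat C, and diplomat E cross → cell block B.
4. diplomat B crosses ← cell block A.
5. bodyguard A, bodyguard C, and bodyguard E cross → cell block B.
6. bodyguard C and diplomat C cross ← cell block A.
7. bodyguard B, bodyguard C, and bodyguard D cross → cell block B.
8. diplomat E crosses ← cell block A.
9. diplomat B and diplomat C cross → cell block B.
10. diplomat B crosses ← cell block A.
11. diplomat B, diplomat D, and diplomat E cross → cell block B.

No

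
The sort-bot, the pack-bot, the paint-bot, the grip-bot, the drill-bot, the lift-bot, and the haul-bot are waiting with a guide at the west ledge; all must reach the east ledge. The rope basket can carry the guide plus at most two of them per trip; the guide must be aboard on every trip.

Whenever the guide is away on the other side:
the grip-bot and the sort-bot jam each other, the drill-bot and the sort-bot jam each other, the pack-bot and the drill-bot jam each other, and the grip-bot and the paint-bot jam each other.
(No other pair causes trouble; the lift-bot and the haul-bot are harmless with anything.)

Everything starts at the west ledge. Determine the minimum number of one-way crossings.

9

Counting alone: the guide can take at most 2 across per trip to the east ledge, so moving all 7 needs at least 4 loaded trips out, with a return between consecutive ones — at least 7 crossings.
The safety rule pushes this higher. Following every safe sequence of crossings, the most of the 7 that can be at the east ledge as the rope basket arrives there on crossing 7 is 6 — never all 7.
So no plan with fewer than 9 crossings exists, and this one achieves 9:
1. Guide goes to the east ledge with the drill-bot and the grip-bot.  [the west ledge: the haul-bot, the lift-bot, the pack-bot, the paint-bot, the sort-bot | the east ledge: the drill-bot, the grip-bot]
2. Guide goes back to the west ledge alone.  [the west ledge: the haul-bot, the lift-bot, the pack-bot, the paint-bot, the sort-bot | the east ledge: the drill-bot, the grip-bot]
3. Guide goes to the east ledge with the sort-bot.  [the west ledge: the haul-bot, the lift-bot, the pack-bot, the paint-bot | the east ledge: the drill-bot, the grip-bot, the sort-bot]
4. Guide goes back to the west ledge with the drill-bot and the grip-bot.  [the west ledge: the drill-bot, the grip-bot, the haul-bot, the lift-bot, the pack-bot, the paint-bot | the east ledge: the sort-bot]
5. Guide goes to the east ledge with the pack-bot and the paint-bot.  [the west ledge: the drill-bot, the grip-bot, the haul-bot, the lift-bot | the east ledge: the pack-bot, the paint-bot, the sort-bot]
6. Guide goes back to the west ledge alone.  [the west ledge: the drill-bot, the grip-bot, the haul-bot, the lift-bot | the east ledge: the pack-bot, the paint-bot, the sort-bot]
7. Guide goes to the east ledge with the haul-bot and the lift-bot.  [the west ledge: the drill-bot, the grip-bot | the east ledge: the haul-bot, the lift-bot, the pack-bot, the paint-bot, the sort-bot]
8. Guide goes back to the west ledge alone.  [the west ledge: the drill-bot, the grip-bot | the east ledge: the haul-bot, the lift-bot, the pack-bot, the paint-bot, the sort-bot]
9. Guide goes to the east ledge with the drill-bot and the grip-bot.  [the west ledge: — | the east ledge: the drill-bot, the grip-bot, the haul-bot, the lift-bot, the pack-bot, the paint-bot, the sort-bot]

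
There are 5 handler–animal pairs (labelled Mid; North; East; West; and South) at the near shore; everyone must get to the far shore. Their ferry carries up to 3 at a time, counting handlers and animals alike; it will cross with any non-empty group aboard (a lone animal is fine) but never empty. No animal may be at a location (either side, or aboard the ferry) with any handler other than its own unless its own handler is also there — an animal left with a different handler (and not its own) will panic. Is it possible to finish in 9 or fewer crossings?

Counting alone: each trip to the far shore takes at most 3 across and each return brings at least 1 back, so after t trips out (and t−1 returns) at most 3t − (t−1) of the 10 are across; that first reaches 10 at t = 5, so at least 9 crossings are needed.
The safety rule pushes this higher. Following every safe sequence of crossings, the most of the 10 that can be at the far shore as the ferry arrives there on crossing 9 is 9 — never all 10.
So the move cannot be finished within 9 crossings. (The shortest complete plan takes 11:)
1. animal Mid and handler Mid cross → the far shore.
2. handler Mid crosses ← the near shore.
3. animal East, animal North, and animal West cross → the far shore.
4. animal Mid crosses ← the near shore.
5. handler East, handler North, and handler West cross → the far shore.
6. animal North and handler North cross ← the near shore.
7. handler Mid, handler North, and handler South cross → the far shore.
8. animal East crosses ← the near shore.
9. animal Mid and animal North cross → the far shore.
10. animal Mid crosses ← the near shore.
11. animal East, animal Mid, and animal South cross → the far shore.

No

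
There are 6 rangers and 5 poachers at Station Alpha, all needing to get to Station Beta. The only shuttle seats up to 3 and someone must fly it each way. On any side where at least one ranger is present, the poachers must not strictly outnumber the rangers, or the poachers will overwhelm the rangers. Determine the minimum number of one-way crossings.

Counting alone: each trip to Station Beta takes at most 3 across and each return brings at least 1 back, so after t trips out (and t−1 returns) at most 3t − (t−1) of the 11 are across; that first reaches 11 at t = 5, so at least 9 crossings are needed.
The plan below uses exactly 9 crossings, so it is optimal:
1. 3 poachers → Station Beta.  (Station Alpha: 6R 2P; Station Beta: 0R 3P)
2. 1 poacher ← Station Alpha.  (Station Alpha: 6R 3P; Station Beta: 0R 2P)
3. 3 rangers → Station Beta.  (Station Alpha: 3R 3P; Station Beta: 3R 2P)
4. 1 ranger ← Station Alpha.  (Station Alpha: 4R 3P; Station Beta: 2R 2P)
5. 2 rangers and 1 poacher → Station Beta.  (Station Alpha: 2R 2P; Station Beta: 4R 3P)
6. 1 ranger ← Station Alpha.  (Station Alpha: 3R 2P; Station Beta: 3R 3P)
7. 2 rangers and 1 poacher → Station Beta.  (Station Alpha: 1R 1P; Station Beta: 5R 4P)
8. 1 ranger ← Station Alpha.  (Station Alpha: 2R 1P; Station Beta: 4R 4P)
9. 2 rangers and 1 poacher → Station Beta.  (Station Alpha: 0R 0P; Station Beta: 6R 5P)

9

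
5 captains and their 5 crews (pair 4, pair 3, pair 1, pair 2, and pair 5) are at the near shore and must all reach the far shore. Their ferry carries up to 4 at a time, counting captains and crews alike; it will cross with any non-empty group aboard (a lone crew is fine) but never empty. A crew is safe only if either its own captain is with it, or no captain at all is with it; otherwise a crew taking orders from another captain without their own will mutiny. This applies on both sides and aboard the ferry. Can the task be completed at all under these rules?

1. captain 4 and crew 4 cross → the far shore.
2. captain 4 crosses ← the near shore.
3. crew 1, crew 2, crew 3, and crew 5 cross → the far shore.
4. crew 4 crosses ← the near shore.
5. captain 1, captain 2, captain 3, and captain 5 cross → the far shore.
6. captain 3 and crew 3 cross ← the near shore.
7. captain 3, captain 4, crew 3, and crew 4 cross → the far shore.

Yes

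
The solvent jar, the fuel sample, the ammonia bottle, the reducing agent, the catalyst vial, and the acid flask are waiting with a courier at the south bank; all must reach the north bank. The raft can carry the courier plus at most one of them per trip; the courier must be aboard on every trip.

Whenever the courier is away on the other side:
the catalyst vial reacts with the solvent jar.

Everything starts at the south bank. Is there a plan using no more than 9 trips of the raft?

Counting alone: the courier can take at most 1 across per trip to the north bank, so moving all 6 needs at least 6 loaded trips out, with a return between consecutive ones — at least 11 crossings.
Since 9 < 11, 9 crossings cannot be enough. (The shortest complete plan in fact takes 11:)
1. Courier goes to the north bank with the solvent jar.  [the south bank: the acid flask, the ammonia bottle, the catalyst vial, the fuel sample, the reducing agent | the north bank: the solvent jar]
2. Courier goes back to the south bank alone.  [the south bank: the acid flask, the ammonia bottle, the catalyst vial, the fuel sample, the reducing agent | the north bank: the solvent jar]
3. Courier goes to the north bank with the fuel sample.  [the south bank: the acid flask, the ammonia bottle, the catalyst vial, the reducing agent | the north bank: the fuel sample, the solvent jar]
4. Courier goes back to the south bank alone.  [the south bank: the acid flask, the ammonia bottle, the catalyst vial, the reducing agent | the north bank: the fuel sample, the solvent jar]
5. Courier goes to the north bank with the ammonia bottle.  [the south bank: the acid flask, the catalyst vial, the reducing agent | the north bank: the ammonia bottle, the fuel sample, the solvent jar]
6. Courier goes back to the south bank alone.  [the south bank: the acid flask, the catalyst vial, the reducing agent | the north bank: the ammonia bottle, the fuel sample, the solvent jar]
7. Courier goes to the north bank with the reducing agent.  [the south bank: the acid flask, the catalyst vial | the north bank: the ammonia bottle, the fuel sample, the reducing agent, the solvent jar]
8. Courier goes back to the south bank alone.  [the south bank: the acid flask, the catalyst vial | the north bank: the ammonia bottle, the fuel sample, the reducing agent, the solvent jar]
9. Courier goes to the north bank with the acid flask.  [the south bank: the catalyst vial | the north bank: the acid flask, the ammonia bottle, the fuel sample, the reducing agent, the solvent jar]
10. Courier goes back to the south bank alone.  [the south bank: the catalyst vial | the north bank: the acid flask, the ammonia bottle, the fuel sample, the reducing agent, the solvent jar]
11. Courier goes to the north bank with the catalyst vial.  [the south bank: — | the north bank: the acid flask, the ammonia bottle, the catalyst vial, the fuel sample, the reducing agent, the solvent jar]

No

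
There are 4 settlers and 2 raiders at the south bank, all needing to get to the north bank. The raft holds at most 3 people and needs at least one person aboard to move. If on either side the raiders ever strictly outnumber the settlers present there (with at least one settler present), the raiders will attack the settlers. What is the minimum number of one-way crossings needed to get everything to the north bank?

Counting alone: each trip to the north bank takes at most 3 across and each return brings at least 1 back, so after t trips out (and t−1 returns) at most 3t − (t−1) of the 6 are across; that first reaches 6 at t = 3, so at least 5 crossings are needed.
The plan below uses exactly 5 crossings, so it is optimal:
1. 2 raiders → the north bank.  (the south bank: 4S 0R; the north bank: 0S 2R)
2. 1 raider ← the south bank.  (the south bank: 4S 1R; the north bank: 0S 1R)
3. 2 settlers and 1 raider → the north bank.  (the south bank: 2S 0R; the north bank: 2S 2R)
4. 1 raider ← the south bank.  (the south bank: 2S 1R; the north bank: 2S 1R)
5. 2 settlers and 1 raider → the north bank.  (the south bank: 0S 0R; the north bank: 4S 2R)

5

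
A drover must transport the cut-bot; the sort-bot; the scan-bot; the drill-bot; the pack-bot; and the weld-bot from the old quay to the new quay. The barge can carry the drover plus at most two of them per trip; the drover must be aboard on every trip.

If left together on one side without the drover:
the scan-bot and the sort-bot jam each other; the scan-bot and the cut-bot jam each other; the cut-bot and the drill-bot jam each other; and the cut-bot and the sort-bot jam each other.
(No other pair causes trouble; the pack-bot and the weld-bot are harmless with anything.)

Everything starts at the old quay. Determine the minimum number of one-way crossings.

9

Counting alone: the drover can take at most 2 across per trip to the new quay, so moving all 6 needs at least 3 loaded trips out, with a return between consecutive ones — at least 5 crossings.
The safety rule pushes this higher. Following every safe sequence of crossings, the most of the 6 that can be at the new quay as the barge arrives there on crossings 5, 7 is 4, 5 respectively — never all 6.
So no plan with fewer than 9 crossings exists, and this one achieves 9:
1. Drover goes to the new quay with the cut-bot and the sort-bot.  [the old quay: the drill-bot, the pack-bot, the scan-bot, the weld-bot | the new quay: the cut-bot, the sort-bot]
2. Drover goes back to the old quay with the cut-bot.  [the old quay: the cut-bot, the drill-bot, the pack-bot, the scan-bot, the weld-bot | the new quay: the sort-bot]
3. Drover goes to the new quay with the cut-bot and the drill-bot.  [the old quay: the pack-bot, the scan-bot, the weld-bot | the new quay: the cut-bot, the drill-bot, the sort-bot]
4. Drover goes back to the old quay with the cut-bot.  [the old quay: the cut-bot, the pack-bot, the scan-bot, the weld-bot | the new quay: the drill-bot, the sort-bot]
5. Drover goes to the new quay with the cut-bot and the pack-bot.  [the old quay: the scan-bot, the weld-bot | the new quay: the cut-bot, the drill-bot, the pack-bot, the sort-bot]
6. Drover goes back to the old quay with the cut-bot.  [the old quay: the cut-bot, the scan-bot, the weld-bot | the new quay: the drill-bot, the pack-bot, the sort-bot]
7. Drover goes to the new quay with the cut-bot and the weld-bot.  [the old quay: the scan-bot | the new quay: the cut-bot, the drill-bot, the pack-bot, the sort-bot, the weld-bot]
8. Drover goes back to the old quay with the cut-bot.  [the old quay: the cut-bot, the scan-bot | the new quay: the drill-bot, the pack-bot, the sort-bot, the weld-bot]
9. Drover goes to the new quay with the cut-bot and the scan-bot.  [the old quay: — | the new quay: the cut-bot, the drill-bot, the pack-bot, the scan-bot, the sort-bot, the weld-bot]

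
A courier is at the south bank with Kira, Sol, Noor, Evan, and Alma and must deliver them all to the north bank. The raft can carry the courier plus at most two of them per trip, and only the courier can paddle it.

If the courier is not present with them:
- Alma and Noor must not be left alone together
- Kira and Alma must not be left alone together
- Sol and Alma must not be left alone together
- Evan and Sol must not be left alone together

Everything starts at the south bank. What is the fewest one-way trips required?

5

Counting alone: the courier can take at most 2 across per trip to the north bank, so moving all 5 needs at least 3 loaded trips out, with a return between consecutive ones — at least 5 crossings.
The plan below uses exactly 5 crossings, so it is optimal:
1. Courier goes to the north bank with Alma and Sol.
2. Courier goes back to the south bank with Alma.
3. Courier goes to the north bank with Kira and Noor.
4. Courier goes back to the south bank alone.
5. Courier goes to the north bank with Alma and Evan.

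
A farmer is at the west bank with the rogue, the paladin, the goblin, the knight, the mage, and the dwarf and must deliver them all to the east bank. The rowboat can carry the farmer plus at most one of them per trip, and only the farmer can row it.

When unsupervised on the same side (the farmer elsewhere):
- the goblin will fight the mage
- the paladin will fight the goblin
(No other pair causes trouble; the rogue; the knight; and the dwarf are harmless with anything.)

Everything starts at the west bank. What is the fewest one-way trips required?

13

Counting alone: the farmer can take at most 1 across per trip to the east bank, so moving all 6 needs at least 6 loaded trips out, with a return between consecutive ones — at least 11 crossings.
The safety rule pushes this higher. Following every safe sequence of crossings, the most of the 6 that can be at the east bank as the rowboat arrives there on crossing 11 is 5 — never all 6.
So no plan with fewer than 13 crossings exists, and this one achieves 13:
1. Farmer goes to the east bank with the goblin.  [the west bank: the dwarf, the knight, the mage, the paladin, the rogue | the east bank: the goblin]
2. Farmer goes back to the west bank alone.  [the west bank: the dwarf, the knight, the mage, the paladin, the rogue | the east bank: the goblin]
3. Farmer goes to the east bank with the rogue.  [the west bank: the dwarf, the knight, the mage, the paladin | the east bank: the goblin, the rogue]
4. Farmer goes back to the west bank alone.  [the west bank: the dwarf, the knight, the mage, the paladin | the east bank: the goblin, the rogue]
5. Farmer goes to the east bank with the paladin.  [the west bank: the dwarf, the knight, the mage | the east bank: the goblin, the paladin, the rogue]
6. Farmer goes back to the west bank with the goblin.  [the west bank: the dwarf, the goblin, the knight, the mage | the east bank: the paladin, the rogue]
7. Farmer goes to the east bank with the mage.  [the west bank: the dwarf, the goblin, the knight | the east bank: the mage, the paladin, the rogue]
8. Farmer goes back to the west bank alone.  [the west bank: the dwarf, the goblin, the knight | the east bank: the mage, the paladin, the rogue]
9. Farmer goes to the east bank with the knight.  [the west bank: the dwarf, the goblin | the east bank: the knight, the mage, the paladin, the rogue]
10. Farmer goes back to the west bank alone.  [the west bank: the dwarf, the goblin | the east bank: the knight, the mage, the paladin, the rogue]
11. Farmer goes to the east bank with the dwarf.  [the west bank: the goblin | the east bank: the dwarf, the knight, the mage, the paladin, the rogue]
12. Farmer goes back to the west bank alone.  [the west bank: the goblin | the east bank: the dwarf, the knight, the mage, the paladin, the rogue]
13. Farmer goes to the east bank with the goblin.  [the west bank: — | the east bank: the dwarf, the goblin, the knight, the mage, the paladin, the rogue]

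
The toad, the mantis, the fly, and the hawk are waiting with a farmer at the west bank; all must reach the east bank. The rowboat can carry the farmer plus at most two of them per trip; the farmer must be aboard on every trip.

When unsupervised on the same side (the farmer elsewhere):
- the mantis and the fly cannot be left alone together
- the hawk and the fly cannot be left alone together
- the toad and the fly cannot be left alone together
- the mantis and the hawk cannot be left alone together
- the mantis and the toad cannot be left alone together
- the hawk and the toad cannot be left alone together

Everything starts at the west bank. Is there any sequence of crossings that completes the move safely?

No

Whatever the first load, the items left behind include a forbidden pair without the farmer. No opening move is safe, so no plan exists.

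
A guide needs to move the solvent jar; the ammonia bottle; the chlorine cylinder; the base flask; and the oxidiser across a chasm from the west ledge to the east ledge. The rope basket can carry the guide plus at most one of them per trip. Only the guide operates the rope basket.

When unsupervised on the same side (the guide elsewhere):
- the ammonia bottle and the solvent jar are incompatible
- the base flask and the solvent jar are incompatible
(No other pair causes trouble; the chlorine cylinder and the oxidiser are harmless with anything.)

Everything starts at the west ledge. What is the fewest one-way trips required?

Counting alone: the guide can take at most 1 across per trip to the east ledge, so moving all 5 needs at least 5 loaded trips out, with a return between consecutive ones — at least 9 crossings.
The safety rule pushes this higher. Following every safe sequence of crossings, the most of the 5 that can be at the east ledge as the rope basket arrives there on crossing 9 is 4 — never all 5.
So no plan with fewer than 11 crossings exists, and this one achieves 11:
1. Guide goes to the east ledge with the solvent jar.  [the west ledge: the ammonia bottle, the base flask, the chlorine cylinder, the oxidiser | the east ledge: the solvent jar]
2. Guide goes back to the west ledge alone.  [the west ledge: the ammonia bottle, the base flask, the chlorine cylinder, the oxidiser | the east ledge: the solvent jar]
3. Guide goes to the east ledge with the ammonia bottle.  [the west ledge: the base flask, the chlorine cylinder, the oxidiser | the east ledge: the ammonia bottle, the solvent jar]
4. Guide goes back to the west ledge with the solvent jar.  [the west ledge: the base flask, the chlorine cylinder, the oxidiser, the solvent jar | the east ledge: the ammonia bottle]
5. Guide goes to the east ledge with the base flask.  [the west ledge: the chlorine cylinder, the oxidiser, the solvent jar | the east ledge: the ammonia bottle, the base flask]
6. Guide goes back to the west ledge alone.  [the west ledge: the chlorine cylinder, the oxidiser, the solvent jar | the east ledge: the ammonia bottle, the base flask]
7. Guide goes to the east ledge with the chlorine cylinder.  [the west ledge: the oxidiser, the solvent jar | the east ledge: the ammonia bottle, the base flask, the chlorine cylinder]
8. Guide goes back to the west ledge alone.  [the west ledge: the oxidiser, the solvent jar | the east ledge: the ammonia bottle, the base flask, the chlorine cylinder]
9. Guide goes to the east ledge with the oxidiser.  [the west ledge: the solvent jar | the east ledge: the ammonia bottle, the base flask, the chlorine cylinder, the oxidiser]
10. Guide goes back to the west ledge alone.  [the west ledge: the solvent jar | the east ledge: the ammonia bottle, the base flask, the chlorine cylinder, the oxidiser]
11. Guide goes to the east ledge with the solvent jar.  [the west ledge: — | the east ledge: the ammonia bottle, the base flask, the chlorine cylinder, the oxidiser, the solvent jar]

11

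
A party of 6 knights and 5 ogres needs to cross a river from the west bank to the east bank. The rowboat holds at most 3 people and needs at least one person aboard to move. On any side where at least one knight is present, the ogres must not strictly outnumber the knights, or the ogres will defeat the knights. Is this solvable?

Yes

1. 3 ogres → the east bank.  (the west bank: 6K 2O; the east bank: 0K 3O)
2. 1 ogre ← the west bank.  (the west bank: 6K 3O; the east bank: 0K 2O)
3. 3 knights → the east bank.  (the west bank: 3K 3O; the east bank: 3K 2O)
4. 1 knight ← the west bank.  (the west bank: 4K 3O; the east bank: 2K 2O)
5. 2 knights and 1 ogre → the east bank.  (the west bank: 2K 2O; the east bank: 4K 3O)
6. 1 knight ← the west bank.  (the west bank: 3K 2O; the east bank: 3K 3O)
7. 2 knights and 1 ogre → the east bank.  (the west bank: 1K 1O; the east bank: 5K 4O)
8. 1 knight ← the west bank.  (the west bank: 2K 1O; the east bank: 4K 4O)
9. 2 knights and 1 ogre → the east bank.  (the west bank: 0K 0O; the east bank: 6K 5O)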